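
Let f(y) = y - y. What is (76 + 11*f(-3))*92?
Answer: 6992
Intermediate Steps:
f(y) = 0
(76 + 11*f(-3))*92 = (76 + 11*0)*92 = (76 + 0)*92 = 76*92 = 6992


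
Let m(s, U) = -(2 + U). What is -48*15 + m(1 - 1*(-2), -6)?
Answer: -716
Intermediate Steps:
m(s, U) = -2 - U
-48*15 + m(1 - 1*(-2), -6) = -48*15 + (-2 - 1*(-6)) = -720 + (-2 + 6) = -720 + 4 = -716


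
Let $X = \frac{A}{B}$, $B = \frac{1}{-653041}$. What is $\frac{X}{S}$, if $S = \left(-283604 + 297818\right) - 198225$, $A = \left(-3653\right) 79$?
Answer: $- \frac{188459143067}{184011} \approx -1.0242 \cdot 10^{6}$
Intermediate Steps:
$A = -288587$
$B = - \frac{1}{653041} \approx -1.5313 \cdot 10^{-6}$
$S = -184011$ ($S = 14214 - 198225 = -184011$)
$X = 188459143067$ ($X = - \frac{288587}{- \frac{1}{653041}} = \left(-288587\right) \left(-653041\right) = 188459143067$)
$\frac{X}{S} = \frac{188459143067}{-184011} = 188459143067 \left(- \frac{1}{184011}\right) = - \frac{188459143067}{184011}$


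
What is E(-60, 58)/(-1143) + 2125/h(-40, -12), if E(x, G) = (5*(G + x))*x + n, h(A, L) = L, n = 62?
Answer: -812273/4572 ≈ -177.66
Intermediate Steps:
E(x, G) = 62 + x*(5*G + 5*x) (E(x, G) = (5*(G + x))*x + 62 = (5*G + 5*x)*x + 62 = x*(5*G + 5*x) + 62 = 62 + x*(5*G + 5*x))
E(-60, 58)/(-1143) + 2125/h(-40, -12) = (62 + 5*(-60)**2 + 5*58*(-60))/(-1143) + 2125/(-12) = (62 + 5*3600 - 17400)*(-1/1143) + 2125*(-1/12) = (62 + 18000 - 17400)*(-1/1143) - 2125/12 = 662*(-1/1143) - 2125/12 = -662/1143 - 2125/12 = -812273/4572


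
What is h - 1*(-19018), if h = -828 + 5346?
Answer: 23536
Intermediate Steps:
h = 4518
h - 1*(-19018) = 4518 - 1*(-19018) = 4518 + 19018 = 23536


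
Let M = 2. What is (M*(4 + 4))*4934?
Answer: 78944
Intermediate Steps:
(M*(4 + 4))*4934 = (2*(4 + 4))*4934 = (2*8)*4934 = 16*4934 = 78944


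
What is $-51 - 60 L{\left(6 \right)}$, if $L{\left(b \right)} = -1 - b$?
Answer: $369$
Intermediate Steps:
$-51 - 60 L{\left(6 \right)} = -51 - 60 \left(-1 - 6\right) = -51 - -420 = -51 + 420 = 369$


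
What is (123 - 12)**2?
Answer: 12321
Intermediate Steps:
(123 - 12)**2 = 111**2 = 12321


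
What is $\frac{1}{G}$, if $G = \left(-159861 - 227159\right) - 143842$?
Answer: $- \frac{1}{530862} \approx -1.8837 \cdot 10^{-6}$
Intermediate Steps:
$G = -530862$ ($G = -387020 - 143842 = -530862$)
$\frac{1}{G} = \frac{1}{-530862} = - \frac{1}{530862}$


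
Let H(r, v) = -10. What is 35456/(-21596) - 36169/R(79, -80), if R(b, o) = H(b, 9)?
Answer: 195187791/53990 ≈ 3615.3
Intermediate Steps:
R(b, o) = -10
35456/(-21596) - 36169/R(79, -80) = 35456/(-21596) - 36169/(-10) = 35456*(-1/21596) - 36169*(-⅒) = -8864/5399 + 36169/10 = 195187791/53990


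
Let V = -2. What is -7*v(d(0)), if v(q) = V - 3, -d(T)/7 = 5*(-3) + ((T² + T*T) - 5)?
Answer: 35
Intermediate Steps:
d(T) = 140 - 14*T² (d(T) = -7*(5*(-3) + ((T² + T*T) - 5)) = -7*(-15 + ((T² + T²) - 5)) = -7*(-15 + (2*T² - 5)) = -7*(-15 + (-5 + 2*T²)) = -7*(-20 + 2*T²) = 140 - 14*T²)
v(q) = -5 (v(q) = -2 - 3 = -5)
-7*v(d(0)) = -7*(-5) = 35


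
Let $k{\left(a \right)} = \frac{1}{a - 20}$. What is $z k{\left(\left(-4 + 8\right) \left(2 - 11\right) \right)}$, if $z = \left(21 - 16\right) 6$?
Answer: $- \frac{15}{28} \approx -0.53571$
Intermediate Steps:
$k{\left(a \right)} = \frac{1}{-20 + a}$
$z = 30$ ($z = 5 \cdot 6 = 30$)
$z k{\left(\left(-4 + 8\right) \left(2 - 11\right) \right)} = \frac{30}{-20 + \left(-4 + 8\right) \left(2 - 11\right)} = \frac{30}{-20 + 4 \left(-9\right)} = \frac{30}{-20 - 36} = \frac{30}{-56} = 30 \left(- \frac{1}{56}\right) = - \frac{15}{28}$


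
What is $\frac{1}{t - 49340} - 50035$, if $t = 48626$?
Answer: $- \frac{35724991}{714} \approx -50035.0$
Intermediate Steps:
$\frac{1}{t - 49340} - 50035 = \frac{1}{48626 - 49340} - 50035 = \frac{1}{-714} - 50035 = - \frac{1}{714} - 50035 = - \frac{35724991}{714}$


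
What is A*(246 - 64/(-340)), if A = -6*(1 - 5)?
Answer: 502224/85 ≈ 5908.5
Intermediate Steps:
A = 24 (A = -6*(-4) = 24)
A*(246 - 64/(-340)) = 24*(246 - 64/(-340)) = 24*(246 - 64*(-1/340)) = 24*(246 + 16/85) = 24*(20926/85) = 502224/85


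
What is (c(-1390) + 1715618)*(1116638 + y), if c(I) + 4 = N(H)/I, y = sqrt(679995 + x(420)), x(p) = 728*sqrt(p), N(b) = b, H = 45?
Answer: 266285045191877/139 + 476940683*sqrt(679995 + 1456*sqrt(105))/278 ≈ 1.9171e+12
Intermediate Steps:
y = sqrt(679995 + 1456*sqrt(105)) (y = sqrt(679995 + 728*sqrt(420)) = sqrt(679995 + 728*(2*sqrt(105))) = sqrt(679995 + 1456*sqrt(105)) ≈ 833.62)
c(I) = -4 + 45/I
(c(-1390) + 1715618)*(1116638 + y) = ((-4 + 45/(-1390)) + 1715618)*(1116638 + sqrt(679995 + 1456*sqrt(105))) = ((-4 + 45*(-1/1390)) + 1715618)*(1116638 + sqrt(679995 + 1456*sqrt(105))) = ((-4 - 9/278) + 1715618)*(1116638 + sqrt(679995 + 1456*sqrt(105))) = (-1121/278 + 1715618)*(1116638 + sqrt(679995 + 1456*sqrt(105))) = 476940683*(1116638 + sqrt(679995 + 1456*sqrt(105)))/278 = 266285045191877/139 + 476940683*sqrt(679995 + 1456*sqrt(105))/278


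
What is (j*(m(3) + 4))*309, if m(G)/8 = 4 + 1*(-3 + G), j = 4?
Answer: 44496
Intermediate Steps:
m(G) = 8 + 8*G (m(G) = 8*(4 + 1*(-3 + G)) = 8*(4 + (-3 + G)) = 8*(1 + G) = 8 + 8*G)
(j*(m(3) + 4))*309 = (4*((8 + 8*3) + 4))*309 = (4*((8 + 24) + 4))*309 = (4*(32 + 4))*309 = (4*36)*309 = 144*309 = 44496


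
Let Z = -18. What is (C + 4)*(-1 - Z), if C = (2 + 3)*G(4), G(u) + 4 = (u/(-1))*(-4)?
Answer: 1088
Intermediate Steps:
G(u) = -4 + 4*u (G(u) = -4 + (u/(-1))*(-4) = -4 + (u*(-1))*(-4) = -4 - u*(-4) = -4 + 4*u)
C = 60 (C = (2 + 3)*(-4 + 4*4) = 5*(-4 + 16) = 5*12 = 60)
(C + 4)*(-1 - Z) = (60 + 4)*(-1 - 1*(-18)) = 64*(-1 + 18) = 64*17 = 1088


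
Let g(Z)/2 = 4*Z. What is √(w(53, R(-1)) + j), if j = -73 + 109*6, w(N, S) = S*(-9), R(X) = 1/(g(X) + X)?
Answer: √582 ≈ 24.125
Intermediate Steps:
g(Z) = 8*Z (g(Z) = 2*(4*Z) = 8*Z)
R(X) = 1/(9*X) (R(X) = 1/(8*X + X) = 1/(9*X))
w(N, S) = -9*S
j = 581 (j = -73 + 654 = 581)
√(w(53, R(-1)) + j) = √(-1/(-1) + 581) = √(-(-1) + 581) = √(-9*(-⅑) + 581) = √(1 + 581) = √582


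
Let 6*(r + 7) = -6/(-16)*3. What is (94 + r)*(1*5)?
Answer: 6975/16 ≈ 435.94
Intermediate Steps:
r = -109/16 (r = -7 + (-6/(-16)*3)/6 = -7 + (-6*(-1/16)*3)/6 = -7 + ((3/8)*3)/6 = -7 + (⅙)*(9/8) = -7 + 3/16 = -109/16 ≈ -6.8125)
(94 + r)*(1*5) = (94 - 109/16)*(1*5) = (1395/16)*5 = 6975/16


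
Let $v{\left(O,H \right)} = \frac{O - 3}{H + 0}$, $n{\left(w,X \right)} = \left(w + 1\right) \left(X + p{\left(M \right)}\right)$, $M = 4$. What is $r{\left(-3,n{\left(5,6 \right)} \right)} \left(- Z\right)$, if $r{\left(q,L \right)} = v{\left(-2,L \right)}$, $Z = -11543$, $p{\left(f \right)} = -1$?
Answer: $- \frac{11543}{6} \approx -1923.8$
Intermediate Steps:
$n{\left(w,X \right)} = \left(1 + w\right) \left(-1 + X\right)$ ($n{\left(w,X \right)} = \left(w + 1\right) \left(X - 1\right) = \left(1 + w\right) \left(-1 + X\right)$)
$v{\left(O,H \right)} = \frac{-3 + O}{H}$
$r{\left(q,L \right)} = - \frac{5}{L}$ ($r{\left(q,L \right)} = \frac{-3 - 2}{L} = \frac{1}{L} \left(-5\right) = - \frac{5}{L}$)
$r{\left(-3,n{\left(5,6 \right)} \right)} \left(- Z\right) = - \frac{5}{-1 + 6 - 5 + 6 \cdot 5} \left(\left(-1\right) \left(-11543\right)\right) = - \frac{5}{-1 + 6 - 5 + 30} \cdot 11543 = - \frac{5}{30} \cdot 11543 = \left(-5\right) \frac{1}{30} \cdot 11543 = \left(- \frac{1}{6}\right) 11543 = - \frac{11543}{6}$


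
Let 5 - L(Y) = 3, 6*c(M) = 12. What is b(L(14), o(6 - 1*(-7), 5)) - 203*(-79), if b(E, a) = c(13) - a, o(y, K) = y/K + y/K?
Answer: 80169/5 ≈ 16034.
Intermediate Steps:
c(M) = 2 (c(M) = (1/6)*12 = 2)
L(Y) = 2 (L(Y) = 5 - 1*3 = 5 - 3 = 2)
o(y, K) = 2*y/K
b(E, a) = 2 - a
b(L(14), o(6 - 1*(-7), 5)) - 203*(-79) = (2 - 2*(6 - 1*(-7))/5) - 203*(-79) = (2 - 2*(6 + 7)/5) - 1*(-16037) = (2 - 2*13/5) + 16037 = (2 - 1*26/5) + 16037 = (2 - 26/5) + 16037 = -16/5 + 16037 = 80169/5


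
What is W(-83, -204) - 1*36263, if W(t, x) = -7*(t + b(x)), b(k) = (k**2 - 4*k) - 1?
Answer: -332699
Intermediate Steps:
b(k) = -1 + k**2 - 4*k
W(t, x) = 7 - 7*t - 7*x**2 + 28*x (W(t, x) = -7*(t + (-1 + x**2 - 4*x)) = -7*(-1 + t + x**2 - 4*x) = 7 - 7*t - 7*x**2 + 28*x)
W(-83, -204) - 1*36263 = (7 - 7*(-83) - 7*(-204)**2 + 28*(-204)) - 1*36263 = (7 + 581 - 7*41616 - 5712) - 36263 = (7 + 581 - 291312 - 5712) - 36263 = -296436 - 36263 = -332699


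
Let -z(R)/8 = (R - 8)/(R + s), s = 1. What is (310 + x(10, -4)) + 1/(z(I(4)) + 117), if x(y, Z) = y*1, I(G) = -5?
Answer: 29121/91 ≈ 320.01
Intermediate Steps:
x(y, Z) = y
z(R) = -8*(-8 + R)/(1 + R) (z(R) = -8*(R - 8)/(R + 1) = -8*(-8 + R)/(1 + R))
(310 + x(10, -4)) + 1/(z(I(4)) + 117) = (310 + 10) + 1/(8*(8 - 1*(-5))/(1 - 5) + 117) = 320 + 1/(8*(8 + 5)/(-4) + 117) = 320 + 1/(8*(-¼)*13 + 117) = 320 + 1/(-26 + 117) = 320 + 1/91 = 29121/91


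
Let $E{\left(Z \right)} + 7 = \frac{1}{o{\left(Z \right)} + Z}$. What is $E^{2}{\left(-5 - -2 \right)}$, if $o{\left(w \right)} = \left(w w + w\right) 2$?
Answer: $\frac{3844}{81} \approx 47.457$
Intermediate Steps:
$o{\left(w \right)} = 2 w + 2 w^{2}$ ($o{\left(w \right)} = \left(w^{2} + w\right) 2 = \left(w + w^{2}\right) 2 = 2 w + 2 w^{2}$)
$E{\left(Z \right)} = -7 + \frac{1}{Z + 2 Z \left(1 + Z\right)}$ ($E{\left(Z \right)} = -7 + \frac{1}{2 Z \left(1 + Z\right) + Z} = -7 + \frac{1}{Z + 2 Z \left(1 + Z\right)}$)
$E^{2}{\left(-5 - -2 \right)} = \left(\frac{1 - 21 \left(-5 - -2\right) - 14 \left(-5 - -2\right)^{2}}{\left(-5 - -2\right) \left(3 + 2 \left(-5 - -2\right)\right)}\right)^{2} = \left(\frac{1 - 21 \left(-5 + 2\right) - 14 \left(-5 + 2\right)^{2}}{\left(-5 + 2\right) \left(3 + 2 \left(-5 + 2\right)\right)}\right)^{2} = \left(\frac{1 - -63 - 14 \left(-3\right)^{2}}{\left(-3\right) \left(3 + 2 \left(-3\right)\right)}\right)^{2} = \left(- \frac{1 + 63 - 126}{3 \left(3 - 6\right)}\right)^{2} = \left(- \frac{1 + 63 - 126}{3 \left(-3\right)}\right)^{2} = \left(\left(- \frac{1}{3}\right) \left(- \frac{1}{3}\right) \left(-62\right)\right)^{2} = \left(- \frac{62}{9}\right)^{2} = \frac{3844}{81}$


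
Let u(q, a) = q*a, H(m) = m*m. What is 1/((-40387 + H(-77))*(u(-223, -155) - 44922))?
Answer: 1/356881506 ≈ 2.8021e-9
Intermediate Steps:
H(m) = m²
u(q, a) = a*q
1/((-40387 + H(-77))*(u(-223, -155) - 44922)) = 1/((-40387 + (-77)²)*(-155*(-223) - 44922)) = 1/((-40387 + 5929)*(34565 - 44922)) = 1/(-34458*(-10357)) = 1/356881506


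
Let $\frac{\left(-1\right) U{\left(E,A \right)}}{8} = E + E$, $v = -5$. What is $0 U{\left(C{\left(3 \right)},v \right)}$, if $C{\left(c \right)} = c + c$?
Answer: $0$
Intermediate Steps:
$C{\left(c \right)} = 2 c$
$U{\left(E,A \right)} = - 16 E$ ($U{\left(E,A \right)} = - 8 \left(E + E\right) = - 8 \cdot 2 E = - 16 E$)
$0 U{\left(C{\left(3 \right)},v \right)} = 0 \left(- 16 \cdot 2 \cdot 3\right) = 0 \left(\left(-16\right) 6\right) = 0 \left(-96\right) = 0$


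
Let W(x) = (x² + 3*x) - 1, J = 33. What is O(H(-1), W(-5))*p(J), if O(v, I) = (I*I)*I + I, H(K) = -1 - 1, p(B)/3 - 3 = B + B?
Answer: 152766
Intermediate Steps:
W(x) = -1 + x² + 3*x
p(B) = 9 + 6*B (p(B) = 9 + 3*(B + B) = 9 + 3*(2*B) = 9 + 6*B)
H(K) = -2
O(v, I) = I + I³ (O(v, I) = I²*I + I = I³ + I = I + I³)
O(H(-1), W(-5))*p(J) = ((-1 + (-5)² + 3*(-5)) + (-1 + (-5)² + 3*(-5))³)*(9 + 6*33) = ((-1 + 25 - 15) + (-1 + 25 - 15)³)*(9 + 198) = (9 + 9³)*207 = (9 + 729)*207 = 738*207 = 152766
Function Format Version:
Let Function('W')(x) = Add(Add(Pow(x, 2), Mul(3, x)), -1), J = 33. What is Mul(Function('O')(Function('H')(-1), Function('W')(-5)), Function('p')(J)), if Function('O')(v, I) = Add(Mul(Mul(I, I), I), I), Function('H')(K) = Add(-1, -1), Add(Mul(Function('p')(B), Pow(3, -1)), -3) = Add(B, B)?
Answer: 152766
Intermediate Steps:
Function('W')(x) = Add(-1, Pow(x, 2), Mul(3, x))
Function('p')(B) = Add(9, Mul(6, B)) (Function('p')(B) = Add(9, Mul(3, Add(B, B))) = Add(9, Mul(3, Mul(2, B))) = Add(9, Mul(6, B)))
Function('H')(K) = -2
Function('O')(v, I) = Add(I, Pow(I, 3)) (Function('O')(v, I) = Add(Mul(Pow(I, 2), I), I) = Add(Pow(I, 3), I) = Add(I, Pow(I, 3)))
Mul(Function('O')(Function('H')(-1), Function('W')(-5)), Function('p')(J)) = Mul(Add(Add(-1, Pow(-5, 2), Mul(3, -5)), Pow(Add(-1, Pow(-5, 2), Mul(3, -5)), 3)), Add(9, Mul(6, 33))) = Mul(Add(Add(-1, 25, -15), Pow(Add(-1, 25, -15), 3)), Add(9, 198)) = Mul(Add(9, Pow(9, 3)), 207) = Mul(Add(9, 729), 207) = Mul(738, 207) = 152766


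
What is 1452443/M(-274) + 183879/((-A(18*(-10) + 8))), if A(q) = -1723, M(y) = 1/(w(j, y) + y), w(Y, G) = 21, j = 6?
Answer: -633147316238/1723 ≈ -3.6747e+8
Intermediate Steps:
M(y) = 1/(21 + y)
1452443/M(-274) + 183879/((-A(18*(-10) + 8))) = 1452443/(1/(21 - 274)) + 183879/((-1*(-1723))) = 1452443/(1/(-253)) + 183879/1723 = 1452443/(-1/253) + 183879*(1/1723) = 1452443*(-253) + 183879/1723 = -367468079 + 183879/1723 = -633147316238/1723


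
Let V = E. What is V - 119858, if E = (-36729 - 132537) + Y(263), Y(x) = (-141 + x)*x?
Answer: -257038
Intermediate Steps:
Y(x) = x*(-141 + x)
E = -137180 (E = (-36729 - 132537) + 263*(-141 + 263) = -169266 + 263*122 = -169266 + 32086 = -137180)
V = -137180
V - 119858 = -137180 - 119858 = -257038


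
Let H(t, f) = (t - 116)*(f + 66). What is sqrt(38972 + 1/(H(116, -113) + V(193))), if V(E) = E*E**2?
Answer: sqrt(54073182375165)/37249 ≈ 197.41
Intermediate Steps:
H(t, f) = (-116 + t)*(66 + f)
V(E) = E**3
sqrt(38972 + 1/(H(116, -113) + V(193))) = sqrt(38972 + 1/((-7656 - 116*(-113) + 66*116 - 113*116) + 193**3)) = sqrt(38972 + 1/((-7656 + 13108 + 7656 - 13108) + 7189057)) = sqrt(38972 + 1/(0 + 7189057)) = sqrt(38972 + 1/7189057) = sqrt(280171929405/7189057) = sqrt(54073182375165)/37249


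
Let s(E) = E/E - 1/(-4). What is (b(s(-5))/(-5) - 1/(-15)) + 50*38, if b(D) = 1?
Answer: 28498/15 ≈ 1899.9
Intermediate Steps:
s(E) = 5/4 (s(E) = 1 - 1*(-¼) = 1 + ¼ = 5/4)
(b(s(-5))/(-5) - 1/(-15)) + 50*38 = (1/(-5) - 1/(-15)) + 50*38 = (1*(-⅕) - 1*(-1/15)) + 1900 = (-⅕ + 1/15) + 1900 = -2/15 + 1900 = 28498/15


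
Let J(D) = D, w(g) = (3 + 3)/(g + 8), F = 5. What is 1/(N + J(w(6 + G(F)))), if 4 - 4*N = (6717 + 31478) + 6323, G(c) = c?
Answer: -38/422871 ≈ -8.9862e-5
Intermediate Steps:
w(g) = 6/(8 + g)
N = -22257/2 (N = 1 - ((6717 + 31478) + 6323)/4 = 1 - (38195 + 6323)/4 = 1 - 1/4*44518 = 1 - 22259/2 = -22257/2 ≈ -11129.)
1/(N + J(w(6 + G(F)))) = 1/(-22257/2 + 6/(8 + (6 + 5))) = 1/(-22257/2 + 6/(8 + 11)) = 1/(-22257/2 + 6/19) = 1/(-422871/38) = -38/422871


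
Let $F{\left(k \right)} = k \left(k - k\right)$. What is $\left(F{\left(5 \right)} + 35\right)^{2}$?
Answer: $1225$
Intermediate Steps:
$F{\left(k \right)} = 0$ ($F{\left(k \right)} = k 0 = 0$)
$\left(F{\left(5 \right)} + 35\right)^{2} = \left(0 + 35\right)^{2} = 35^{2} = 1225$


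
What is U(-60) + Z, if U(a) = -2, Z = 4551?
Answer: 4549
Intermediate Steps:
U(-60) + Z = -2 + 4551 = 4549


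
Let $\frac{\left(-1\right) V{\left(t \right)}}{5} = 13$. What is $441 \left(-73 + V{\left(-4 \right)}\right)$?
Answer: $-60858$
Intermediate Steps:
$V{\left(t \right)} = -65$ ($V{\left(t \right)} = \left(-5\right) 13 = -65$)
$441 \left(-73 + V{\left(-4 \right)}\right) = 441 \left(-73 - 65\right) = 441 \left(-138\right) = -60858$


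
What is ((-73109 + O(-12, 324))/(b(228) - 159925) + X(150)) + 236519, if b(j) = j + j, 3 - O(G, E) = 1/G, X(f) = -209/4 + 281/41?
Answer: 4638364711552/19614687 ≈ 2.3647e+5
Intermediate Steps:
X(f) = -7445/164 (X(f) = -209*1/4 + 281*(1/41) = -209/4 + 281/41 = -7445/164)
O(G, E) = 3 - 1/G
b(j) = 2*j
((-73109 + O(-12, 324))/(b(228) - 159925) + X(150)) + 236519 = ((-73109 + (3 - 1/(-12)))/(2*228 - 159925) - 7445/164) + 236519 = ((-73109 + (3 - 1*(-1/12)))/(456 - 159925) - 7445/164) + 236519 = ((-73109 + (3 + 1/12))/(-159469) - 7445/164) + 236519 = ((-73109 + 37/12)*(-1/159469) - 7445/164) + 236519 = (-877271/12*(-1/159469) - 7445/164) + 236519 = (877271/1913628 - 7445/164) + 236519 = -881443001/19614687 + 236519 = 4638364711552/19614687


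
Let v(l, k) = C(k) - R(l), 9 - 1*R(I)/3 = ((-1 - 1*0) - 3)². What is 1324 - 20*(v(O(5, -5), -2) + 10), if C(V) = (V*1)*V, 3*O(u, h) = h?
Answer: 624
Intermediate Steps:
O(u, h) = h/3
C(V) = V² (C(V) = V*V = V²)
R(I) = -21 (R(I) = 27 - 3*((-1 - 1*0) - 3)² = 27 - 3*((-1 + 0) - 3)² = 27 - 3*(-1 - 3)² = 27 - 3*(-4)² = 27 - 3*16 = 27 - 48 = -21)
v(l, k) = 21 + k² (v(l, k) = k² - 1*(-21) = k² + 21 = 21 + k²)
1324 - 20*(v(O(5, -5), -2) + 10) = 1324 - 20*((21 + (-2)²) + 10) = 1324 - 20*((21 + 4) + 10) = 1324 - 20*(25 + 10) = 1324 - 20*35 = 1324 - 700 = 624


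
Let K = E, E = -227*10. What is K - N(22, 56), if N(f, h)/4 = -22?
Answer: -2182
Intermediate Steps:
N(f, h) = -88 (N(f, h) = 4*(-22) = -88)
E = -2270
K = -2270
K - N(22, 56) = -2270 - 1*(-88) = -2270 + 88 = -2182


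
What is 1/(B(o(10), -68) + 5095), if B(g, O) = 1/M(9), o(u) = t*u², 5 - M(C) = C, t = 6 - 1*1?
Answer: 4/20379 ≈ 0.00019628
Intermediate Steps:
t = 5 (t = 6 - 1 = 5)
M(C) = 5 - C
o(u) = 5*u²
B(g, O) = -¼ (B(g, O) = 1/(5 - 1*9) = 1/(5 - 9) = 1/(-4) = -¼)
1/(B(o(10), -68) + 5095) = 1/(-¼ + 5095) = 1/(20379/4) = 4/20379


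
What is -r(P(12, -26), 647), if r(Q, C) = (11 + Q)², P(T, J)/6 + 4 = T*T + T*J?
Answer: -1042441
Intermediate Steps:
P(T, J) = -24 + 6*T² + 6*J*T (P(T, J) = -24 + 6*(T*T + T*J) = -24 + 6*(T² + J*T) = -24 + (6*T² + 6*J*T) = -24 + 6*T² + 6*J*T)
-r(P(12, -26), 647) = -(11 + (-24 + 6*12² + 6*(-26)*12))² = -(11 + (-24 + 6*144 - 1872))² = -(11 + (-24 + 864 - 1872))² = -(11 - 1032)² = -1*(-1021)² = -1*1042441 = -1042441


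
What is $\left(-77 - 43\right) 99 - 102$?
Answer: $-11982$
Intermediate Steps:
$\left(-77 - 43\right) 99 - 102 = \left(-120\right) 99 - 102 = -11880 - 102 = -11982$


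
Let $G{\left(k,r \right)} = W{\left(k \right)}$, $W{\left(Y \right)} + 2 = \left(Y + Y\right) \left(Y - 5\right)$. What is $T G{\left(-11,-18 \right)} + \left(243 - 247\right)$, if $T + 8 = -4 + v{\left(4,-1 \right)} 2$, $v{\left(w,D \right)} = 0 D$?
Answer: $-4204$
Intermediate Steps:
$W{\left(Y \right)} = -2 + 2 Y \left(-5 + Y\right)$ ($W{\left(Y \right)} = -2 + \left(Y + Y\right) \left(Y - 5\right) = -2 + 2 Y \left(-5 + Y\right)$)
$G{\left(k,r \right)} = -2 - 10 k + 2 k^{2}$
$v{\left(w,D \right)} = 0$
$T = -12$ ($T = -8 + \left(-4 + 0 \cdot 2\right) = -8 + \left(-4 + 0\right) = -8 - 4 = -12$)
$T G{\left(-11,-18 \right)} + \left(243 - 247\right) = - 12 \left(-2 - -110 + 2 \left(-11\right)^{2}\right) + \left(243 - 247\right) = - 12 \left(-2 + 110 + 2 \cdot 121\right) + \left(243 - 247\right) = - 12 \left(-2 + 110 + 242\right) - 4 = \left(-12\right) 350 - 4 = -4200 - 4 = -4204$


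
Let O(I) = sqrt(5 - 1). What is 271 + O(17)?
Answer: 273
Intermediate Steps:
O(I) = 2 (O(I) = sqrt(4) = 2)
271 + O(17) = 271 + 2 = 273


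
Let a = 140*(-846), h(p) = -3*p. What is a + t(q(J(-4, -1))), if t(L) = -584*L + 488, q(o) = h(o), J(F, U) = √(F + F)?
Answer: -117952 + 3504*I*√2 ≈ -1.1795e+5 + 4955.4*I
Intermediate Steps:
J(F, U) = √2*√F (J(F, U) = √(2*F) = √2*√F)
q(o) = -3*o
t(L) = 488 - 584*L
a = -118440
a + t(q(J(-4, -1))) = -118440 + (488 - (-1752)*√2*√(-4)) = -118440 + (488 - (-1752)*√2*(2*I)) = -118440 + (488 - (-1752)*2*I*√2) = -118440 + (488 - (-3504)*I*√2) = -118440 + (488 + 3504*I*√2) = -117952 + 3504*I*√2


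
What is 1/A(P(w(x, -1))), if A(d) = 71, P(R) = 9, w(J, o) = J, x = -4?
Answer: 1/71 ≈ 0.014085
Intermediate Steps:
1/A(P(w(x, -1))) = 1/71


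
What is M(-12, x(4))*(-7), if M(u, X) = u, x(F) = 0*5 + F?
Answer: 84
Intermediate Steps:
x(F) = F (x(F) = 0 + F = F)
M(-12, x(4))*(-7) = -12*(-7) = 84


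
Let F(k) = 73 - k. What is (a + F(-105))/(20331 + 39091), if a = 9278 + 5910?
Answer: 7683/29711 ≈ 0.25859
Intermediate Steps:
a = 15188
(a + F(-105))/(20331 + 39091) = (15188 + (73 - 1*(-105)))/(20331 + 39091) = (15188 + (73 + 105))/59422 = (15188 + 178)*(1/59422) = 15366*(1/59422) = 7683/29711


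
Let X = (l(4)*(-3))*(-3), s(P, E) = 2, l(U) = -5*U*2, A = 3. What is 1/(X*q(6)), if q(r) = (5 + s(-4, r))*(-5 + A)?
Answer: 1/5040 ≈ 0.00019841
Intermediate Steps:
l(U) = -10*U
q(r) = -14 (q(r) = (5 + 2)*(-5 + 3) = 7*(-2) = -14)
X = -360 (X = (-10*4*(-3))*(-3) = -40*(-3)*(-3) = 120*(-3) = -360)
1/(X*q(6)) = 1/(-360*(-14)) = 1/5040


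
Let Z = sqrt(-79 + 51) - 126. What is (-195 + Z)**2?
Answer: 103013 - 1284*I*sqrt(7) ≈ 1.0301e+5 - 3397.1*I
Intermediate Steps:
Z = -126 + 2*I*sqrt(7) (Z = sqrt(-28) - 126 = 2*I*sqrt(7) - 126 = -126 + 2*I*sqrt(7) ≈ -126.0 + 5.2915*I)
(-195 + Z)**2 = (-195 + (-126 + 2*I*sqrt(7)))**2 = (-321 + 2*I*sqrt(7))**2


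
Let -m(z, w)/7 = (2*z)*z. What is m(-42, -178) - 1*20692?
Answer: -45388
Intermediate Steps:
m(z, w) = -14*z² (m(z, w) = -7*2*z*z = -14*z²)
m(-42, -178) - 1*20692 = -14*(-42)² - 1*20692 = -14*1764 - 20692 = -24696 - 20692 = -45388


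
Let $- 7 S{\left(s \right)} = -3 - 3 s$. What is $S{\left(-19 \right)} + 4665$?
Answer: $\frac{32601}{7} \approx 4657.3$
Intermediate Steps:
$S{\left(s \right)} = \frac{3}{7} + \frac{3 s}{7}$ ($S{\left(s \right)} = - \frac{-3 - 3 s}{7} = \frac{3}{7} + \frac{3 s}{7}$)
$S{\left(-19 \right)} + 4665 = \left(\frac{3}{7} + \frac{3}{7} \left(-19\right)\right) + 4665 = \left(\frac{3}{7} - \frac{57}{7}\right) + 4665 = - \frac{54}{7} + 4665 = \frac{32601}{7}$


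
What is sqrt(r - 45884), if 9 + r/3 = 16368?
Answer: sqrt(3193) ≈ 56.507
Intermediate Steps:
r = 49077 (r = -27 + 3*16368 = -27 + 49104 = 49077)
sqrt(r - 45884) = sqrt(49077 - 45884) = sqrt(3193)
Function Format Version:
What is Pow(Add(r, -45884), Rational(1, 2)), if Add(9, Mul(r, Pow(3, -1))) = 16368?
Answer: Pow(3193, Rational(1, 2)) ≈ 56.507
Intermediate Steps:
r = 49077 (r = Add(-27, Mul(3, 16368)) = Add(-27, 49104) = 49077)
Pow(Add(r, -45884), Rational(1, 2)) = Pow(Add(49077, -45884), Rational(1, 2)) = Pow(3193, Rational(1, 2))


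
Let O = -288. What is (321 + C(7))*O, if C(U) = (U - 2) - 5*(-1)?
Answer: -95328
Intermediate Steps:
C(U) = 3 + U (C(U) = (-2 + U) + 5 = 3 + U)
(321 + C(7))*O = (321 + (3 + 7))*(-288) = (321 + 10)*(-288) = 331*(-288) = -95328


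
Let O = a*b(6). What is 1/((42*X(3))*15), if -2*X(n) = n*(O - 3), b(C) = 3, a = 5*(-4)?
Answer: 1/59535 ≈ 1.6797e-5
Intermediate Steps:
a = -20
O = -60 (O = -20*3 = -60)
X(n) = 63*n/2 (X(n) = -n*(-60 - 3)/2 = -n*(-63)/2 = -(-63)*n/2 = 63*n/2)
1/((42*X(3))*15) = 1/((42*((63/2)*3))*15) = 1/((42*(189/2))*15) = 1/(3969*15) = 1/59535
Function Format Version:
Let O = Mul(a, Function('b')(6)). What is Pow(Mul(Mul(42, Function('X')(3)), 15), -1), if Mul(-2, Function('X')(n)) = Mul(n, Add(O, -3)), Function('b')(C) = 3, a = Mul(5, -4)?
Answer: Rational(1, 59535) ≈ 1.6797e-5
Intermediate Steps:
a = -20
O = -60 (O = Mul(-20, 3) = -60)
Function('X')(n) = Mul(Rational(63, 2), n) (Function('X')(n) = Mul(Rational(-1, 2), Mul(n, Add(-60, -3))) = Mul(Rational(-1, 2), Mul(n, -63)) = Mul(Rational(-1, 2), Mul(-63, n)) = Mul(Rational(63, 2), n))
Pow(Mul(Mul(42, Function('X')(3)), 15), -1) = Pow(Mul(Mul(42, Mul(Rational(63, 2), 3)), 15), -1) = Pow(Mul(Mul(42, Rational(189, 2)), 15), -1) = Pow(Mul(3969, 15), -1) = Pow(59535, -1) = Rational(1, 59535)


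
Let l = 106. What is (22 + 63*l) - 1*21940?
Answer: -15240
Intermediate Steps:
(22 + 63*l) - 1*21940 = (22 + 63*106) - 1*21940 = (22 + 6678) - 21940 = 6700 - 21940 = -15240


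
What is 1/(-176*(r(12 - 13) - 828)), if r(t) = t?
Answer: 1/145904 ≈ 6.8538e-6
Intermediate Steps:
1/(-176*(r(12 - 13) - 828)) = 1/(-176*((12 - 13) - 828)) = 1/(-176*(-1 - 828)) = 1/(-176*(-829)) = 1/145904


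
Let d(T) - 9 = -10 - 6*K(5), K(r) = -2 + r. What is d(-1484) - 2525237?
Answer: -2525256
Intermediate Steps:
d(T) = -19 (d(T) = 9 + (-10 - 6*(-2 + 5)) = 9 + (-10 - 6*3) = 9 + (-10 - 18) = 9 - 28 = -19)
d(-1484) - 2525237 = -19 - 2525237 = -2525256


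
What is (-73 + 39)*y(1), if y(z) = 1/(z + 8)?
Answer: -34/9 ≈ -3.7778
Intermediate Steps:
y(z) = 1/(8 + z)
(-73 + 39)*y(1) = (-73 + 39)/(8 + 1) = -34/9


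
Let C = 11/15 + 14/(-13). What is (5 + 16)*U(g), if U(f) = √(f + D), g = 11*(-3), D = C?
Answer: 7*I*√1267890/65 ≈ 121.26*I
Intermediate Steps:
C = -67/195 (C = 11*(1/15) + 14*(-1/13) = 11/15 - 14/13 = -67/195 ≈ -0.34359)
D = -67/195 ≈ -0.34359
g = -33
U(f) = √(-67/195 + f) (U(f) = √(f - 67/195) = √(-67/195 + f))
(5 + 16)*U(g) = (5 + 16)*(√(-13065 + 38025*(-33))/195) = 21*(√(-13065 - 1254825)/195) = 21*(√(-1267890)/195) = 21*((I*√1267890)/195) = 21*(I*√1267890/195) = 7*I*√1267890/65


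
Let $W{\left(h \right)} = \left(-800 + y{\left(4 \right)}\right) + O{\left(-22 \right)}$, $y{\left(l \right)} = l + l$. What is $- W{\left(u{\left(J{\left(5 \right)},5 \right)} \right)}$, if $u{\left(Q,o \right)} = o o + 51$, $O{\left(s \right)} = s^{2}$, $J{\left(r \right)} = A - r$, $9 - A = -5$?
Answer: $308$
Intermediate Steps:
$A = 14$ ($A = 9 - -5 = 9 + 5 = 14$)
$J{\left(r \right)} = 14 - r$
$y{\left(l \right)} = 2 l$
$u{\left(Q,o \right)} = 51 + o^{2}$ ($u{\left(Q,o \right)} = o^{2} + 51 = 51 + o^{2}$)
$W{\left(h \right)} = -308$ ($W{\left(h \right)} = \left(-800 + 2 \cdot 4\right) + \left(-22\right)^{2} = \left(-800 + 8\right) + 484 = -792 + 484 = -308$)
$- W{\left(u{\left(J{\left(5 \right)},5 \right)} \right)} = \left(-1\right) \left(-308\right) = 308$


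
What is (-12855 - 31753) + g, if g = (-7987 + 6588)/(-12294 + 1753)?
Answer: -470211529/10541 ≈ -44608.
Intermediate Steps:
g = 1399/10541 (g = -1399/(-10541) = -1399*(-1/10541) = 1399/10541 ≈ 0.13272)
(-12855 - 31753) + g = (-12855 - 31753) + 1399/10541 = -44608 + 1399/10541 = -470211529/10541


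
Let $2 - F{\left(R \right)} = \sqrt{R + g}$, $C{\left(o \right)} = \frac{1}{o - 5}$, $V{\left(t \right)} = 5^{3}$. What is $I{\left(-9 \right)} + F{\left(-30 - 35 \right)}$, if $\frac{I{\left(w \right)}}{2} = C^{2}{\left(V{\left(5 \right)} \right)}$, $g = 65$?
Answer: $\frac{14401}{7200} \approx 2.0001$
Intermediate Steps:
$V{\left(t \right)} = 125$
$C{\left(o \right)} = \frac{1}{-5 + o}$
$I{\left(w \right)} = \frac{1}{7200}$ ($I{\left(w \right)} = 2 \left(\frac{1}{-5 + 125}\right)^{2} = 2 \left(\frac{1}{120}\right)^{2} = \frac{2}{14400} = 2 \cdot \frac{1}{14400} = \frac{1}{7200}$)
$F{\left(R \right)} = 2 - \sqrt{65 + R}$ ($F{\left(R \right)} = 2 - \sqrt{R + 65} = 2 - \sqrt{65 + R}$)
$I{\left(-9 \right)} + F{\left(-30 - 35 \right)} = \frac{1}{7200} + \left(2 - \sqrt{65 - 65}\right) = \frac{1}{7200} + \left(2 - \sqrt{0}\right) = \frac{1}{7200} + \left(2 - 0\right) = \frac{1}{7200} + \left(2 + 0\right) = \frac{1}{7200} + 2 = \frac{14401}{7200}$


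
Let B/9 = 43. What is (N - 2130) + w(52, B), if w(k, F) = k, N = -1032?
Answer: -3110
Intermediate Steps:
B = 387 (B = 9*43 = 387)
(N - 2130) + w(52, B) = (-1032 - 2130) + 52 = -3162 + 52 = -3110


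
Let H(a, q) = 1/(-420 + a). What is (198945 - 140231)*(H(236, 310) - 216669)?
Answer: -1170378366629/92 ≈ -1.2722e+10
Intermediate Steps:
(198945 - 140231)*(H(236, 310) - 216669) = (198945 - 140231)*(1/(-420 + 236) - 216669) = 58714*(1/(-184) - 216669) = 58714*(-1/184 - 216669) = 58714*(-39867097/184) = -1170378366629/92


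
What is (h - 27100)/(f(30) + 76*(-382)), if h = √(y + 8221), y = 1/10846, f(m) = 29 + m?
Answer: 27100/28973 - √967083232082/314241158 ≈ 0.93222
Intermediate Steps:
y = 1/10846 ≈ 9.2200e-5
h = √967083232082/10846 (h = √(1/10846 + 8221) = √(89164967/10846) = √967083232082/10846 ≈ 90.670)
(h - 27100)/(f(30) + 76*(-382)) = (√967083232082/10846 - 27100)/((29 + 30) + 76*(-382)) = (-27100 + √967083232082/10846)/(59 - 29032) = (-27100 + √967083232082/10846)/(-28973) = (-27100 + √967083232082/10846)*(-1/28973) = 27100/28973 - √967083232082/314241158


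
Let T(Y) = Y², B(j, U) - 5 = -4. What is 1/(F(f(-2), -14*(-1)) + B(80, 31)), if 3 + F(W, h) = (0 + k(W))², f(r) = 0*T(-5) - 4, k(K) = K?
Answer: 1/14 ≈ 0.071429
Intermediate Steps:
B(j, U) = 1 (B(j, U) = 5 - 4 = 1)
f(r) = -4 (f(r) = 0*(-5)² - 4 = 0*25 - 4 = 0 - 4 = -4)
F(W, h) = -3 + W² (F(W, h) = -3 + (0 + W)² = -3 + W²)
1/(F(f(-2), -14*(-1)) + B(80, 31)) = 1/((-3 + (-4)²) + 1) = 1/((-3 + 16) + 1) = 1/(13 + 1) = 1/14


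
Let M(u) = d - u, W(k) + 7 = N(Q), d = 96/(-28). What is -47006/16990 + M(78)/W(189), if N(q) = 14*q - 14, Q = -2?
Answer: -3219379/2913785 ≈ -1.1049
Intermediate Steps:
d = -24/7 (d = 96*(-1/28) = -24/7 ≈ -3.4286)
N(q) = -14 + 14*q
W(k) = -49 (W(k) = -7 + (-14 + 14*(-2)) = -7 + (-14 - 28) = -7 - 42 = -49)
M(u) = -24/7 - u
-47006/16990 + M(78)/W(189) = -47006/16990 + (-24/7 - 1*78)/(-49) = -47006*1/16990 + (-24/7 - 78)*(-1/49) = -23503/8495 - 570/7*(-1/49) = -23503/8495 + 570/343 = -3219379/2913785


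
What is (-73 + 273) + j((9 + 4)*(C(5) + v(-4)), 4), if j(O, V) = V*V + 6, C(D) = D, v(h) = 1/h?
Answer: 222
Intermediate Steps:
j(O, V) = 6 + V² (j(O, V) = V² + 6 = 6 + V²)
(-73 + 273) + j((9 + 4)*(C(5) + v(-4)), 4) = (-73 + 273) + (6 + 4²) = 200 + (6 + 16) = 200 + 22 = 222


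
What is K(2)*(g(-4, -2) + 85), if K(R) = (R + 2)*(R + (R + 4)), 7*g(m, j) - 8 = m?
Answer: 19168/7 ≈ 2738.3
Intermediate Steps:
g(m, j) = 8/7 + m/7
K(R) = (2 + R)*(4 + 2*R) (K(R) = (2 + R)*(R + (4 + R)) = (2 + R)*(4 + 2*R))
K(2)*(g(-4, -2) + 85) = (8 + 2*2² + 8*2)*((8/7 + (⅐)*(-4)) + 85) = (8 + 2*4 + 16)*((8/7 - 4/7) + 85) = (8 + 8 + 16)*(4/7 + 85) = 32*(599/7) = 19168/7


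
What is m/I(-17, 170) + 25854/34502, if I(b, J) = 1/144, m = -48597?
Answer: -120721933041/17251 ≈ -6.9980e+6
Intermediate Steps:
I(b, J) = 1/144
m/I(-17, 170) + 25854/34502 = -48597/1/144 + 25854/34502 = -48597*144 + 25854*(1/34502) = -6997968 + 12927/17251 = -120721933041/17251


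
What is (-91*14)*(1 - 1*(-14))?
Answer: -19110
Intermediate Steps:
(-91*14)*(1 - 1*(-14)) = -1274*(1 + 14) = -1274*15 = -19110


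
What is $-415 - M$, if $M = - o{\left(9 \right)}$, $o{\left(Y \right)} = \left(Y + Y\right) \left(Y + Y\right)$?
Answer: $-91$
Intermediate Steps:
$o{\left(Y \right)} = 4 Y^{2}$ ($o{\left(Y \right)} = 2 Y 2 Y = 4 Y^{2}$)
$M = -324$ ($M = - 4 \cdot 9^{2} = - 4 \cdot 81 = \left(-1\right) 324 = -324$)
$-415 - M = -415 - -324 = -415 + 324 = -91$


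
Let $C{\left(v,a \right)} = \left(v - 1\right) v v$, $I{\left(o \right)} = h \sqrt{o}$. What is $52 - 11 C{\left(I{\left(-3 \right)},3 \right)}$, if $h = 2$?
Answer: $-80 + 264 i \sqrt{3} \approx -80.0 + 457.26 i$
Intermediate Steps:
$I{\left(o \right)} = 2 \sqrt{o}$
$C{\left(v,a \right)} = v^{2} \left(-1 + v\right)$ ($C{\left(v,a \right)} = \left(-1 + v\right) v v = v \left(-1 + v\right) v = v^{2} \left(-1 + v\right)$)
$52 - 11 C{\left(I{\left(-3 \right)},3 \right)} = 52 - 11 \left(2 \sqrt{-3}\right)^{2} \left(-1 + 2 \sqrt{-3}\right) = 52 - 11 \left(2 i \sqrt{3}\right)^{2} \left(-1 + 2 i \sqrt{3}\right) = 52 - 11 \left(- 12 \left(-1 + 2 i \sqrt{3}\right)\right) = 52 - 11 \left(12 - 24 i \sqrt{3}\right) = 52 - \left(132 - 264 i \sqrt{3}\right) = -80 + 264 i \sqrt{3}$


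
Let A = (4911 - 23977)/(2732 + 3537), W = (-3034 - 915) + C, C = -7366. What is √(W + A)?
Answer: I*√444803109469/6269 ≈ 106.39*I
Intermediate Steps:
W = -11315 (W = (-3034 - 915) - 7366 = -3949 - 7366 = -11315)
A = -19066/6269 ≈ -3.0413
√(W + A) = √(-11315 - 19066/6269) = √(-70952801/6269) = I*√444803109469/6269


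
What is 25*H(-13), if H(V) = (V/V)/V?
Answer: -25/13 ≈ -1.9231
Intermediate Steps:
H(V) = 1/V
25*H(-13) = 25/(-13) = 25*(-1/13) = -25/13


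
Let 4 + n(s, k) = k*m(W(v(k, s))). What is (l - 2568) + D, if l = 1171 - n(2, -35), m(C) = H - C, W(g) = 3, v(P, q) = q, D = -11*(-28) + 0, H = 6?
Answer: -980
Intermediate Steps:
D = 308 (D = 308 + 0 = 308)
m(C) = 6 - C
n(s, k) = -4 + 3*k (n(s, k) = -4 + k*(6 - 1*3) = -4 + k*(6 - 3) = -4 + k*3 = -4 + 3*k)
l = 1280 (l = 1171 - (-4 + 3*(-35)) = 1171 - (-4 - 105) = 1171 - 1*(-109) = 1171 + 109 = 1280)
(l - 2568) + D = (1280 - 2568) + 308 = -1288 + 308 = -980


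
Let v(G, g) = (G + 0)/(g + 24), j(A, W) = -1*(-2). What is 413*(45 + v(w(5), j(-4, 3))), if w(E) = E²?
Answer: 493535/26 ≈ 18982.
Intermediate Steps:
j(A, W) = 2
v(G, g) = G/(24 + g)
413*(45 + v(w(5), j(-4, 3))) = 413*(45 + 5²/(24 + 2)) = 413*(45 + 25/26) = 413*(1195/26) = 493535/26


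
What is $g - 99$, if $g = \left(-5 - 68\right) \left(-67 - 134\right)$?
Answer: $14574$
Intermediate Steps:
$g = 14673$ ($g = \left(-73\right) \left(-201\right) = 14673$)
$g - 99 = 14673 - 99 = 14574$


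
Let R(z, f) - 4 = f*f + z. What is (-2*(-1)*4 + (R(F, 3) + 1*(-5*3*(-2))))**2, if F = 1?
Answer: 2704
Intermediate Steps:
R(z, f) = 4 + z + f**2 (R(z, f) = 4 + (f*f + z) = 4 + (f**2 + z) = 4 + (z + f**2) = 4 + z + f**2)
(-2*(-1)*4 + (R(F, 3) + 1*(-5*3*(-2))))**2 = (-2*(-1)*4 + ((4 + 1 + 3**2) + 1*(-5*3*(-2))))**2 = (2*4 + ((4 + 1 + 9) + 1*(-15*(-2))))**2 = (8 + (14 + 1*30))**2 = (8 + (14 + 30))**2 = (8 + 44)**2 = 52**2 = 2704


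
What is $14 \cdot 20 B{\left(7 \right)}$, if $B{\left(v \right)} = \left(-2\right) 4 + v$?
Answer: $-280$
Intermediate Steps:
$B{\left(v \right)} = -8 + v$
$14 \cdot 20 B{\left(7 \right)} = 14 \cdot 20 \left(-8 + 7\right) = 280 \left(-1\right) = -280$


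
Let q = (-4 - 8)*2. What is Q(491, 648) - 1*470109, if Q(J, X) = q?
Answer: -470133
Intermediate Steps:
q = -24 (q = -12*2 = -24)
Q(J, X) = -24
Q(491, 648) - 1*470109 = -24 - 1*470109 = -24 - 470109 = -470133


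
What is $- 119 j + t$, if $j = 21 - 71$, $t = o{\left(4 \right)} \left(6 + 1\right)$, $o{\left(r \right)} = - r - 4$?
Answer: $5894$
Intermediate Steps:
$o{\left(r \right)} = -4 - r$
$t = -56$ ($t = \left(-4 - 4\right) \left(6 + 1\right) = \left(-4 - 4\right) 7 = \left(-8\right) 7 = -56$)
$j = -50$ ($j = 21 - 71 = -50$)
$- 119 j + t = \left(-119\right) \left(-50\right) - 56 = 5950 - 56 = 5894$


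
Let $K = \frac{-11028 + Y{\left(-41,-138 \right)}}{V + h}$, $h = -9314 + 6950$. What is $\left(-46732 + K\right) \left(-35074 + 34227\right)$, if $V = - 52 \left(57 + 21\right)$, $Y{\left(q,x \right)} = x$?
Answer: $\frac{42351168013}{1070} \approx 3.9581 \cdot 10^{7}$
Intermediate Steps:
$V = -4056$ ($V = \left(-52\right) 78 = -4056$)
$h = -2364$
$K = \frac{1861}{1070}$ ($K = \frac{-11028 - 138}{-4056 - 2364} = - \frac{11166}{-6420} = \left(-11166\right) \left(- \frac{1}{6420}\right) = \frac{1861}{1070} \approx 1.7393$)
$\left(-46732 + K\right) \left(-35074 + 34227\right) = \left(-46732 + \frac{1861}{1070}\right) \left(-35074 + 34227\right) = \left(- \frac{50001379}{1070}\right) \left(-847\right) = \frac{42351168013}{1070}$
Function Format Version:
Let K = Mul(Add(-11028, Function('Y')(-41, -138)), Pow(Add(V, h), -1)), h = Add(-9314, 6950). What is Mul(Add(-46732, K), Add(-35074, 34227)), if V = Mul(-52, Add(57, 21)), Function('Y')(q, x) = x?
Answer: Rational(42351168013, 1070) ≈ 3.9581e+7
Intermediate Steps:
V = -4056 (V = Mul(-52, 78) = -4056)
h = -2364
K = Rational(1861, 1070) (K = Mul(Add(-11028, -138), Pow(Add(-4056, -2364), -1)) = Mul(-11166, Pow(-6420, -1)) = Mul(-11166, Rational(-1, 6420)) = Rational(1861, 1070) ≈ 1.7393)
Mul(Add(-46732, K), Add(-35074, 34227)) = Mul(Add(-46732, Rational(1861, 1070)), Add(-35074, 34227)) = Mul(Rational(-50001379, 1070), -847) = Rational(42351168013, 1070)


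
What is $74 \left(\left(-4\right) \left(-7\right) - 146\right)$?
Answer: $-8732$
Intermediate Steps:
$74 \left(\left(-4\right) \left(-7\right) - 146\right) = 74 \left(28 - 146\right) = 74 \left(-118\right) = -8732$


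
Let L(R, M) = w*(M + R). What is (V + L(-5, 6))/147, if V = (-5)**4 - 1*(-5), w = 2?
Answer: 632/147 ≈ 4.2993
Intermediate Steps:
L(R, M) = 2*M + 2*R (L(R, M) = 2*(M + R) = 2*M + 2*R)
V = 630 (V = 625 + 5 = 630)
(V + L(-5, 6))/147 = (630 + (2*6 + 2*(-5)))/147 = (630 + (12 - 10))/147 = (630 + 2)/147 = (1/147)*632 = 632/147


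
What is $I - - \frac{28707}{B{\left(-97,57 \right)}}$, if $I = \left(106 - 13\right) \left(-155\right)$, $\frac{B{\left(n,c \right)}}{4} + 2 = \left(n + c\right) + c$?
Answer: $- \frac{278731}{20} \approx -13937.0$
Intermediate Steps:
$B{\left(n,c \right)} = -8 + 4 n + 8 c$ ($B{\left(n,c \right)} = -8 + 4 \left(\left(n + c\right) + c\right) = -8 + 4 \left(\left(c + n\right) + c\right) = -8 + 4 \left(n + 2 c\right) = -8 + \left(4 n + 8 c\right) = -8 + 4 n + 8 c$)
$I = -14415$ ($I = \left(106 - 13\right) \left(-155\right) = 93 \left(-155\right) = -14415$)
$I - - \frac{28707}{B{\left(-97,57 \right)}} = -14415 - - \frac{28707}{-8 + 4 \left(-97\right) + 8 \cdot 57} = -14415 - - \frac{28707}{-8 - 388 + 456} = -14415 - - \frac{28707}{60} = -14415 - \left(-28707\right) \frac{1}{60} = -14415 - - \frac{9569}{20} = -14415 + \frac{9569}{20} = - \frac{278731}{20}$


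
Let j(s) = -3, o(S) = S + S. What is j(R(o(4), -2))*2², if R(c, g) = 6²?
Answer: -12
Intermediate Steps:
o(S) = 2*S
R(c, g) = 36
j(R(o(4), -2))*2² = -3*2² = -3*4 = -12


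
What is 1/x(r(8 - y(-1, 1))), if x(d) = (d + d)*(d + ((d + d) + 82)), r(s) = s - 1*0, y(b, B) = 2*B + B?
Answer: 1/970 ≈ 0.0010309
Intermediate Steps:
y(b, B) = 3*B
r(s) = s (r(s) = s + 0 = s)
x(d) = 2*d*(82 + 3*d) (x(d) = (2*d)*(d + (2*d + 82)) = (2*d)*(d + (82 + 2*d)) = (2*d)*(82 + 3*d) = 2*d*(82 + 3*d))
1/x(r(8 - y(-1, 1))) = 1/(2*(8 - 3)*(82 + 3*(8 - 3))) = 1/(2*5*(82 + 3*5)) = 1/(2*5*(82 + 15)) = 1/(2*5*97) = 1/970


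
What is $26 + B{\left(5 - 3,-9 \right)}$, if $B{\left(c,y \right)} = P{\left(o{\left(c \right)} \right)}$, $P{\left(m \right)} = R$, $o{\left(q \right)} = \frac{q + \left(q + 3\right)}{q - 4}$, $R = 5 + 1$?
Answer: $32$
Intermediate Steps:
$R = 6$
$o{\left(q \right)} = \frac{3 + 2 q}{-4 + q}$ ($o{\left(q \right)} = \frac{q + \left(3 + q\right)}{-4 + q} = \frac{3 + 2 q}{-4 + q}$)
$P{\left(m \right)} = 6$
$B{\left(c,y \right)} = 6$
$26 + B{\left(5 - 3,-9 \right)} = 26 + 6 = 32$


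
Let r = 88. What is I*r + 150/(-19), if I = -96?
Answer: -160662/19 ≈ -8455.9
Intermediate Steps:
I*r + 150/(-19) = -96*88 + 150/(-19) = -8448 + 150*(-1/19) = -8448 - 150/19 = -160662/19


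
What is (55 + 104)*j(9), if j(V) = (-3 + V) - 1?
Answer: 795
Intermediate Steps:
j(V) = -4 + V
(55 + 104)*j(9) = (55 + 104)*(-4 + 9) = 159*5 = 795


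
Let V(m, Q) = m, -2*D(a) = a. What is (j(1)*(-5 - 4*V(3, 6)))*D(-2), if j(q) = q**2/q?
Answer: -17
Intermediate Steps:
D(a) = -a/2
j(q) = q
(j(1)*(-5 - 4*V(3, 6)))*D(-2) = (1*(-5 - 4*3))*(-1/2*(-2)) = (1*(-5 - 12))*1 = (1*(-17))*1 = -17*1 = -17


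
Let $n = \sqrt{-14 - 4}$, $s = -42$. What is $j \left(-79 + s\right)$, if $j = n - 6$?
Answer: $726 - 363 i \sqrt{2} \approx 726.0 - 513.36 i$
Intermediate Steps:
$n = 3 i \sqrt{2}$ ($n = \sqrt{-18} = 3 i \sqrt{2} \approx 4.2426 i$)
$j = -6 + 3 i \sqrt{2}$ ($j = 3 i \sqrt{2} - 6 = -6 + 3 i \sqrt{2} \approx -6.0 + 4.2426 i$)
$j \left(-79 + s\right) = \left(-6 + 3 i \sqrt{2}\right) \left(-79 - 42\right) = \left(-6 + 3 i \sqrt{2}\right) \left(-121\right) = 726 - 363 i \sqrt{2}$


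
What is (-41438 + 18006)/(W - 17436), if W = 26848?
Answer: -5858/2353 ≈ -2.4896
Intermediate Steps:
(-41438 + 18006)/(W - 17436) = (-41438 + 18006)/(26848 - 17436) = -23432/9412 = -23432*1/9412 = -5858/2353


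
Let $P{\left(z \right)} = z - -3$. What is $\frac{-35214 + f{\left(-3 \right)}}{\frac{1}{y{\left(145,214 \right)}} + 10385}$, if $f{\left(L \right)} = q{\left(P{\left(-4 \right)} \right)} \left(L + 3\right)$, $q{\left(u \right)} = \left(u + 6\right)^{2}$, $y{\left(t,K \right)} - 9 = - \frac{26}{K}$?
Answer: $- \frac{11151100}{3288619} \approx -3.3908$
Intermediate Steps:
$y{\left(t,K \right)} = 9 - \frac{26}{K}$
$P{\left(z \right)} = 3 + z$ ($P{\left(z \right)} = z + 3 = 3 + z$)
$q{\left(u \right)} = \left(6 + u\right)^{2}$
$f{\left(L \right)} = 75 + 25 L$ ($f{\left(L \right)} = \left(6 + \left(3 - 4\right)\right)^{2} \left(L + 3\right) = \left(6 - 1\right)^{2} \left(3 + L\right) = 5^{2} \left(3 + L\right) = 25 \left(3 + L\right) = 75 + 25 L$)
$\frac{-35214 + f{\left(-3 \right)}}{\frac{1}{y{\left(145,214 \right)}} + 10385} = \frac{-35214 + \left(75 + 25 \left(-3\right)\right)}{\frac{1}{9 - \frac{26}{214}} + 10385} = \frac{-35214 + \left(75 - 75\right)}{\frac{1}{9 - \frac{13}{107}} + 10385} = \frac{-35214 + 0}{\frac{1}{9 - \frac{13}{107}} + 10385} = - \frac{35214}{\frac{1}{\frac{950}{107}} + 10385} = - \frac{35214}{\frac{107}{950} + 10385} = - \frac{35214}{\frac{9865857}{950}} = \left(-35214\right) \frac{950}{9865857} = - \frac{11151100}{3288619}$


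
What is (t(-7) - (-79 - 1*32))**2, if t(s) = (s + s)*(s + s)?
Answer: 94249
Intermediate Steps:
t(s) = 4*s**2 (t(s) = (2*s)*(2*s) = 4*s**2)
(t(-7) - (-79 - 1*32))**2 = (4*(-7)**2 - (-79 - 1*32))**2 = (4*49 - (-79 - 32))**2 = (196 - 1*(-111))**2 = (196 + 111)**2 = 307**2 = 94249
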